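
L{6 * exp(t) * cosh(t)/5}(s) 6 * (s - 1)/(5 * s * (s - 2))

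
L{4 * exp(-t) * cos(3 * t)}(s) 4 * (s + 1)/((s + 1)^2 + 9)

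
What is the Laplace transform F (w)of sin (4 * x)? 4/ (w^2 + 16)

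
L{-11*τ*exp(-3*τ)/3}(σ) -11/(3*(σ + 3)^2)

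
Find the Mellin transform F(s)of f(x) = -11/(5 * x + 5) -11 * pi * csc(pi * s)/5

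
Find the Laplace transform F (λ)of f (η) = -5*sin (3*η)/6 -5/ (2*λ^2 + 18)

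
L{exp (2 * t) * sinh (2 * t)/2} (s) 1/ (s * (s - 4))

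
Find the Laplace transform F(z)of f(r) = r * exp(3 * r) (z - 3)^(-2)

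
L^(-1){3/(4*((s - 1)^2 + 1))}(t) 3*exp(t)*sin(t)/4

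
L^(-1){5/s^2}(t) 5*t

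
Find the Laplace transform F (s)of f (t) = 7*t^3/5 42/ (5*s^4)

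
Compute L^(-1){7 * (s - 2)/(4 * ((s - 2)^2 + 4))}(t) 7 * exp(2 * t) * cos(2 * t)/4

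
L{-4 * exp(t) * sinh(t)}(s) -4/(s * (s - 2))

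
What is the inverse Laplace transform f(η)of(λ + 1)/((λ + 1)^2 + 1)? exp(-η) * cos(η)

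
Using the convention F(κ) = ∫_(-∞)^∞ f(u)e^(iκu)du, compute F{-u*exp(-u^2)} -I*sqrt(pi)*κ*exp(-κ^2/4)/2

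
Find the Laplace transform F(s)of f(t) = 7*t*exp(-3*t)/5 7/(5*(s + 3)^2)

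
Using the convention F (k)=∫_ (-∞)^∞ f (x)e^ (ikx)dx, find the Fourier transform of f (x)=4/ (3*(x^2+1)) 4*pi*exp (-Abs (k))/3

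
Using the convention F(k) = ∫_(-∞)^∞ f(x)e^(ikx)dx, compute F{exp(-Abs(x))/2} 1/(k^2 + 1)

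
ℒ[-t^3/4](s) -3/(2 * s^4)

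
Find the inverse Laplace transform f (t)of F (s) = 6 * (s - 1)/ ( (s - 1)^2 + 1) 6 * exp (t) * cos (t)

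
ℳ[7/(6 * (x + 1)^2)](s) -7 * pi * (s - 1)/(6 * sin(pi * s))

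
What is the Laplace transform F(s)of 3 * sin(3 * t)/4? 9/(4 * (s^2 + 9))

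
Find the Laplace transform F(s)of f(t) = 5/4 5/(4 * s)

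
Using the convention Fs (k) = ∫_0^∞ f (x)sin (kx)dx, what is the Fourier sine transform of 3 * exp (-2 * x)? 3 * k/ (k^2+4)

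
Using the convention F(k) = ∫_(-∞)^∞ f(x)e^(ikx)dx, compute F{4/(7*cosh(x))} 4*pi/(7*cosh(pi*k/2))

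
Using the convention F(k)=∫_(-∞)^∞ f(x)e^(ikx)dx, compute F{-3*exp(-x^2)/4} -3*sqrt(pi)*exp(-k^2/4)/4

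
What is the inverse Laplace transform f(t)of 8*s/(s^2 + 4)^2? 2*t*sin(2*t)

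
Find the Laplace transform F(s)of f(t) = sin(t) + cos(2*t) s/(s^2 + 4) + 1/(s^2 + 1)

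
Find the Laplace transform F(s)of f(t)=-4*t -4/s^2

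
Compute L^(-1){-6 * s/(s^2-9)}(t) -6 * cosh(3 * t)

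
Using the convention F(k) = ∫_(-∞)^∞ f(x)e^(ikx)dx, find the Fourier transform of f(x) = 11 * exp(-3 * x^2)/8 11 * sqrt(3) * sqrt(pi) * exp(-k^2/12)/24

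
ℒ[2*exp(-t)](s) 2/(s + 1)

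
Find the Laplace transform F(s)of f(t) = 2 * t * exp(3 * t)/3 2/(3 * (s - 3)^2)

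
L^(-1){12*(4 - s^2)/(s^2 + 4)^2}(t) -12*t*cos(2*t)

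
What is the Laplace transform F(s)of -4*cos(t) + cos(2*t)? s/(s^2 + 4) - 4*s/(s^2 + 1)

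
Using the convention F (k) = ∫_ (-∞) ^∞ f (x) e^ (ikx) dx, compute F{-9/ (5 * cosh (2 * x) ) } -9 * pi/ (10 * cosh (pi * k/4) ) 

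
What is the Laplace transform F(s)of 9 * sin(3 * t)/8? 27/(8 * (s^2 + 9))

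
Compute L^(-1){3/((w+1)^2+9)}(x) exp(-x) * sin(3 * x)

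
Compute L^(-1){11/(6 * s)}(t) 11/6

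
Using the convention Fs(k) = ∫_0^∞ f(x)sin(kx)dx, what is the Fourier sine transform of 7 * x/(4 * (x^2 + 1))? 7 * pi * exp(-k)/8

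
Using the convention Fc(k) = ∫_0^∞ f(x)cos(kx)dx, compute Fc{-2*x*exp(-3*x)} 2*(k^2 - 9)/(k^2 + 9)^2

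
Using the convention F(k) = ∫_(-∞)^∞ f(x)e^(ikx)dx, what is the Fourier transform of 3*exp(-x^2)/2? 3*sqrt(pi)*exp(-k^2/4)/2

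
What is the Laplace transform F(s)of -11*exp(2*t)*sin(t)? -11/((s - 2)^2 + 1)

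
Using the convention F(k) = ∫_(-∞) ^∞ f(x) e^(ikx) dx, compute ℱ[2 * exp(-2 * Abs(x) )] 8/(k^2 + 4) 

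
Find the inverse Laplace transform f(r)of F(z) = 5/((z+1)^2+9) 5*exp(-r)*sin(3*r)/3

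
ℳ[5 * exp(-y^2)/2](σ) 5 * gamma(σ/2)/4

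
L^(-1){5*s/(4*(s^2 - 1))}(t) 5*cosh(t)/4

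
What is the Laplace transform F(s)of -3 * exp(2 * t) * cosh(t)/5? 3 * (2 - s)/(5 * ((s - 2)^2 - 1))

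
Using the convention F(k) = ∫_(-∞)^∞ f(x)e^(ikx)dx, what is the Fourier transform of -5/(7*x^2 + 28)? -5*pi*exp(-2*Abs(k))/14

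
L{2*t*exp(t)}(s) 2/(s - 1)^2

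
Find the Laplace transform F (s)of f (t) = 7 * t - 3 7/s^2 - 3/s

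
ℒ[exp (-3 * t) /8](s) 1/ (8 * (s + 3) ) 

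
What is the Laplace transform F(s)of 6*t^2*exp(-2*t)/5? 12/(5*(s+2)^3)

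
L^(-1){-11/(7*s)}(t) -11/7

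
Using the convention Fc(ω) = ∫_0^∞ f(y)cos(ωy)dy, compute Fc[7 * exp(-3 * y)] 21/(ω^2 + 9)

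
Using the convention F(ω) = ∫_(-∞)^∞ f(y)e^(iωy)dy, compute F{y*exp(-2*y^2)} sqrt(2)*I*sqrt(pi)*ω*exp(-ω^2/8)/8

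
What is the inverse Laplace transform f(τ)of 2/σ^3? τ^2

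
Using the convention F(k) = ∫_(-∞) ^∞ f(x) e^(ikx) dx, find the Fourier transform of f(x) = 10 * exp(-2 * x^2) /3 5 * sqrt(2) * sqrt(pi) * exp(-k^2/8) /3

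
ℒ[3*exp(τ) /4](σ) 3/(4*(σ - 1) ) 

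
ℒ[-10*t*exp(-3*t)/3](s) -10/(3*(s + 3)^2)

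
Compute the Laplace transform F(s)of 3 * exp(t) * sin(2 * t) 6/((s - 1)^2 + 4)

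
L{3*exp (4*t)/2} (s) 3/ (2*(s - 4))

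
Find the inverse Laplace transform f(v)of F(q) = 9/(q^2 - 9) 3*sinh(3*v)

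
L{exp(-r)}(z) 1/(z + 1)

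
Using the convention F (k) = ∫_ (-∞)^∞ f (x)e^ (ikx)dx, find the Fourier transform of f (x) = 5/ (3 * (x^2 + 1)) 5 * pi * exp (-Abs (k))/3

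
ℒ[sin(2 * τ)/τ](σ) atan(2/σ)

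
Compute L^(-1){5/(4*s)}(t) 5/4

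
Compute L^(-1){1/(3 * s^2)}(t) t/3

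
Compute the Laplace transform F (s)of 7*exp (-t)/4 7/ (4*(s+1))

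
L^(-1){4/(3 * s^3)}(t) 2 * t^2/3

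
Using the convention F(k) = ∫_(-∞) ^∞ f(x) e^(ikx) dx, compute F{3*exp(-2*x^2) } 3*sqrt(2)*sqrt(pi)*exp(-k^2/8) /2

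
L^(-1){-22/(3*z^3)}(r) -11*r^2/3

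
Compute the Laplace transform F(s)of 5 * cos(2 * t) 5 * s/(s^2 + 4)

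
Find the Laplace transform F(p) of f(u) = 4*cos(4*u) 4*p/(p^2 + 16) 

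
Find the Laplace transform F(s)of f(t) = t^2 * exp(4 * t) 2/(s - 4)^3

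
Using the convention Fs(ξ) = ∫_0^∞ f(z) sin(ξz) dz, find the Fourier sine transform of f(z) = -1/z -pi/2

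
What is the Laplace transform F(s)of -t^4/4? -6/s^5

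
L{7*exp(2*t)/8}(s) 7/(8*(s - 2))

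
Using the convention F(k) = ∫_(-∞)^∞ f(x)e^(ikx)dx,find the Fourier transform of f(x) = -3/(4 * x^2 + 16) -3 * pi * exp(-2 * Abs(k))/8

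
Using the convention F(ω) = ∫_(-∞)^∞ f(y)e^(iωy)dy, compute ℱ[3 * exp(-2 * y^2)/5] 3 * sqrt(2) * sqrt(pi) * exp(-ω^2/8)/10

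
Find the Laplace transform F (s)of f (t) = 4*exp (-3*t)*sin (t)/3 4/ (3*( (s + 3)^2 + 1))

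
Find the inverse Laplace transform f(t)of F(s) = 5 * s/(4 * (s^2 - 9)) 5 * cosh(3 * t)/4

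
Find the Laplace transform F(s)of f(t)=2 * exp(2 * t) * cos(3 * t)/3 2 * (s - 2)/(3 * ((s - 2)^2 + 9))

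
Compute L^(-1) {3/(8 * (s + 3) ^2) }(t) 3 * t * exp(-3 * t) /8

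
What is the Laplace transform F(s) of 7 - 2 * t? 7/s - 2/s^2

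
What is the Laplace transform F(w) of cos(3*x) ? w/(w^2 + 9) 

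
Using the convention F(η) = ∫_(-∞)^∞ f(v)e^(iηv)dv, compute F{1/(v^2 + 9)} pi * exp(-3 * Abs(η))/3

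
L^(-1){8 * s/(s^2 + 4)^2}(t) 2 * t * sin(2 * t)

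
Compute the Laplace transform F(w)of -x -1/w^2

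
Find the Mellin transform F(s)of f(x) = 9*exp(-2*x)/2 9*gamma(s)/(2*2^s)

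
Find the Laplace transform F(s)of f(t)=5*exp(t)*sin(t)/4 5/(4*((s - 1)^2 + 1))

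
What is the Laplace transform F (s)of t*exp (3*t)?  (s - 3)^ (-2)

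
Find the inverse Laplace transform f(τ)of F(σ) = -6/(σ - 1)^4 -τ^3 * exp(τ)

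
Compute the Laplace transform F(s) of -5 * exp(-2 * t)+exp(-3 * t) 1/(s+3) - 5/(s+2) 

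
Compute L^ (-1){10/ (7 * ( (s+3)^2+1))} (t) 10 * exp (-3 * t) * sin (t)/7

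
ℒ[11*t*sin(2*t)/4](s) 11*s/(s^2 + 4)^2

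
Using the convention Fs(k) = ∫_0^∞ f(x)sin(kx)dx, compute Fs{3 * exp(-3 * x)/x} 3 * atan(k/3)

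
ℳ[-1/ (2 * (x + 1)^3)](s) -pi * (s - 2) * (s - 1)/ (4 * sin (pi * s))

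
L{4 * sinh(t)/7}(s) 4/(7 * (s^2-1))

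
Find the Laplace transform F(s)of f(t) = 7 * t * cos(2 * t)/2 7 * (s^2 - 4)/(2 * (s^2 + 4)^2)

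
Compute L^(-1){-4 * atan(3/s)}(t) -4 * sin(3 * t)/t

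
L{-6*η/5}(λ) -6/(5*λ^2)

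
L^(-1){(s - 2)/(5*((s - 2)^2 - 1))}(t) exp(2*t)*cosh(t)/5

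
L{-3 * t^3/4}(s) -9/(2 * s^4)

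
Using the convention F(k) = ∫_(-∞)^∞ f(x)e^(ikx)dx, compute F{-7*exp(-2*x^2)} -7*sqrt(2)*sqrt(pi)*exp(-k^2/8)/2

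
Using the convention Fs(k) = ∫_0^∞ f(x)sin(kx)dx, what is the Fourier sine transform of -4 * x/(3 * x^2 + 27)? -2 * pi * exp(-3 * k)/3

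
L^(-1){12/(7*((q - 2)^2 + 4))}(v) 6*exp(2*v)*sin(2*v)/7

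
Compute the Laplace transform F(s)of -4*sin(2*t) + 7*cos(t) 7*s/(s^2 + 1) - 8/(s^2 + 4)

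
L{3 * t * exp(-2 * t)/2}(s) 3/(2 * (s + 2)^2)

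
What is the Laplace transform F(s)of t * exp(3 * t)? (s - 3)^(-2)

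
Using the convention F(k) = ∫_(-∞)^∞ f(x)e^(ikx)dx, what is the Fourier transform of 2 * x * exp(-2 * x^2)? sqrt(2) * I * sqrt(pi) * k * exp(-k^2/8)/4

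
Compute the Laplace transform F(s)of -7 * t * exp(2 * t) -7/(s - 2)^2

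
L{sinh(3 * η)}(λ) 3/(λ^2 - 9)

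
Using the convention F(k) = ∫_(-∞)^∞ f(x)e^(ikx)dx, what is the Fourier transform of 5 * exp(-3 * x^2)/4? 5 * sqrt(3) * sqrt(pi) * exp(-k^2/12)/12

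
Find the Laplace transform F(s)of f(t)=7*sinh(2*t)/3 14/(3*(s^2 - 4))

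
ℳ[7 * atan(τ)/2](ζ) -7 * pi * sec(pi * ζ/2)/(4 * ζ)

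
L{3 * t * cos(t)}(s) 3 * (s^2 - 1)/(s^2+1)^2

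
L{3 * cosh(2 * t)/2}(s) 3 * s/(2 * (s^2 - 4))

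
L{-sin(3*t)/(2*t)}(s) -atan(3/s)/2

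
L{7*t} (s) 7/s^2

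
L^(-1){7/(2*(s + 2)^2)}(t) 7*t*exp(-2*t)/2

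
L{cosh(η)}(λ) λ/(λ^2-1)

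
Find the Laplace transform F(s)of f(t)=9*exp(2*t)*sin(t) 9/((s - 2)^2 + 1)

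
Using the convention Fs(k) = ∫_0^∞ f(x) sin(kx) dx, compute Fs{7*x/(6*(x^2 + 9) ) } 7*pi*exp(-3*k) /12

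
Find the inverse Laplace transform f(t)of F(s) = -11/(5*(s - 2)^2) -11*t*exp(2*t)/5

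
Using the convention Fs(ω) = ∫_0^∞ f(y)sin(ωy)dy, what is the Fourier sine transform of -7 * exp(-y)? -7 * ω/(ω^2 + 1)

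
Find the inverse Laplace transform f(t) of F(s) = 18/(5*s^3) 9*t^2/5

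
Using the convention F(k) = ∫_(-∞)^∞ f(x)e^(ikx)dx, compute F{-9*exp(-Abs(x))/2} -9/(k^2+1)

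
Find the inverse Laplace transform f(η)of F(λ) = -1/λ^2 -η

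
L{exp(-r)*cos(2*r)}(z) (z + 1)/((z + 1)^2 + 4)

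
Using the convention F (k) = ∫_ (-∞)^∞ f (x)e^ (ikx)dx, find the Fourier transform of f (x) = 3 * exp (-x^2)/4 3 * sqrt (pi) * exp (-k^2/4)/4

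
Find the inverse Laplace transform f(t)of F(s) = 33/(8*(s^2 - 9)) 11*sinh(3*t)/8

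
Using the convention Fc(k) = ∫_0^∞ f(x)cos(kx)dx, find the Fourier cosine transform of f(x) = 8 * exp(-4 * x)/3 32/(3 * (k^2 + 16))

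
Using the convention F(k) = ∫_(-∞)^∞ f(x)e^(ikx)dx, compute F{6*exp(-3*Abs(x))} 36/(k^2+9)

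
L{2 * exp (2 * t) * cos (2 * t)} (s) 2 * (s - 2)/ ( (s - 2)^2 + 4)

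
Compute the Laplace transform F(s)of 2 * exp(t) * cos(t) 2 * (s - 1)/((s - 1)^2 + 1)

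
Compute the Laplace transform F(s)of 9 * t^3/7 54/(7 * s^4)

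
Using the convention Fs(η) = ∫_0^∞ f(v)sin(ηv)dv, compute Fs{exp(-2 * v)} η/(η^2 + 4)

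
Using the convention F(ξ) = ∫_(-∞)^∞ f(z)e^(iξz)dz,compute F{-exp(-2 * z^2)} -sqrt(2) * sqrt(pi) * exp(-ξ^2/8)/2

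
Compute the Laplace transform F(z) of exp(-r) 1/(z + 1) 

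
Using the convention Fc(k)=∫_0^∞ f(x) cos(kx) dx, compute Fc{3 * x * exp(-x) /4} 3 * (1 - k^2) /(4 * (k^2 + 1) ^2) 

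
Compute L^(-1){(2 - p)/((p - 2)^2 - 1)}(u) -exp(2*u)*cosh(u)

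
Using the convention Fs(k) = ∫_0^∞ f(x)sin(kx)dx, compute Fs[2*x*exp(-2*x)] 8*k/(k^2+4)^2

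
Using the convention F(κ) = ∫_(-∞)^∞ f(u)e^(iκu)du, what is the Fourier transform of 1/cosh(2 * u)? pi/(2 * cosh(pi * κ/4))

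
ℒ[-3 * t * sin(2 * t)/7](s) -12 * s/(7 * (s^2 + 4)^2)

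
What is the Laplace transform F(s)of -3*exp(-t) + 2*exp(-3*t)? 2/(s + 3)-3/(s + 1)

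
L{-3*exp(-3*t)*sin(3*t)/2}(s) -9/(2*(s + 3)^2 + 18)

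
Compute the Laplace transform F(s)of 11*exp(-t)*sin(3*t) 33/((s + 1)^2 + 9)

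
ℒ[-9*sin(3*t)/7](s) -27/(7*s^2 + 63)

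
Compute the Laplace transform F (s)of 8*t 8/s^2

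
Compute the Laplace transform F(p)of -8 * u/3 -8/(3 * p^2)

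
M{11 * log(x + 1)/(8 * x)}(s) -11 * pi * csc(pi * s)/(8 * s - 8)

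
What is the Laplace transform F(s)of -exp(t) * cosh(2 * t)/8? (1 - s)/(8 * ((s - 1)^2 - 4))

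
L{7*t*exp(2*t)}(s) 7/(s - 2)^2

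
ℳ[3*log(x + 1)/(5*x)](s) -3*pi*csc(pi*s)/(5*s - 5)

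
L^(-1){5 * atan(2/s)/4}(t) 5 * sin(2 * t)/(4 * t)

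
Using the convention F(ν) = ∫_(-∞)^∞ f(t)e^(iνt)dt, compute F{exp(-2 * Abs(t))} 4/(ν^2+4)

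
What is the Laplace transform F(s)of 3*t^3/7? 18/(7*s^4)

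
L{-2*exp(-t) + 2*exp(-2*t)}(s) 2/(s + 2) - 2/(s + 1)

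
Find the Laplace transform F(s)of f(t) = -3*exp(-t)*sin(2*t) -6/((s + 1)^2 + 4)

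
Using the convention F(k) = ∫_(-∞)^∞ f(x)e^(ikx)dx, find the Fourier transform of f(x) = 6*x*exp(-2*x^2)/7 3*sqrt(2)*I*sqrt(pi)*k*exp(-k^2/8)/28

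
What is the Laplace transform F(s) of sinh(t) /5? 1/(5*(s^2 - 1) ) 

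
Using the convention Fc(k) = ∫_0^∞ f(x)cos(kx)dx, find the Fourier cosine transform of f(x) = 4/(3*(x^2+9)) 2*pi*exp(-3*k)/9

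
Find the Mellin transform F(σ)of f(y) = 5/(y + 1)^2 -5 * pi * (σ - 1)/sin(pi * σ)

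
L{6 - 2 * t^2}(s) 6/s - 4/s^3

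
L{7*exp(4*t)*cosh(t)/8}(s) 7*(s - 4)/(8*((s - 4)^2 - 1))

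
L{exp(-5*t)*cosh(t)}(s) (s + 5)/((s + 5)^2 - 1)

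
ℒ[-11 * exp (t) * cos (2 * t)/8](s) 11 * (1 - s)/ (8 * ( (s - 1)^2 + 4))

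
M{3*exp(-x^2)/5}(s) 3*gamma(s/2)/10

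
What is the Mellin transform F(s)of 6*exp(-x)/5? 6*gamma(s)/5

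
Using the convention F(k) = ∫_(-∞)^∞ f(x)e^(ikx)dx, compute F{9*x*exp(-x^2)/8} 9*I*sqrt(pi)*k*exp(-k^2/4)/16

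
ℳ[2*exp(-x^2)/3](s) gamma(s/2)/3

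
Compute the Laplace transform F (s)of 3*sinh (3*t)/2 9/ (2*(s^2-9))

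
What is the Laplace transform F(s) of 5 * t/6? 5/(6 * s^2) 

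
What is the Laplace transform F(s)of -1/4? -1/(4 * s)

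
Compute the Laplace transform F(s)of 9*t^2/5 18/(5*s^3)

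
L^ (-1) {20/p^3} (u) 10*u^2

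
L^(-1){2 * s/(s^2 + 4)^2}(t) t * sin(2 * t)/2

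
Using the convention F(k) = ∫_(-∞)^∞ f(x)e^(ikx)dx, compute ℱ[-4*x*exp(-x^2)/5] -2*I*sqrt(pi)*k*exp(-k^2/4)/5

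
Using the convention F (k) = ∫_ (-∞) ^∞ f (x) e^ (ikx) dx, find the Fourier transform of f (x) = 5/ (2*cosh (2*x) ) 5*pi/ (4*cosh (pi*k/4) ) 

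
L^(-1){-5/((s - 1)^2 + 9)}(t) -5*exp(t)*sin(3*t)/3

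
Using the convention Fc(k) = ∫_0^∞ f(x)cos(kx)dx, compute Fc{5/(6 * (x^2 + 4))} 5 * pi * exp(-2 * k)/24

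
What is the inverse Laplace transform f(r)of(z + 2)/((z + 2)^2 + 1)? exp(-2 * r) * cos(r)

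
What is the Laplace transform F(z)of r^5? 120/z^6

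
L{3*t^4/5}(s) 72/(5*s^5)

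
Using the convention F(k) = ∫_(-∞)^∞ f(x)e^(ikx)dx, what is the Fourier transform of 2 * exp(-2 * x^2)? sqrt(2) * sqrt(pi) * exp(-k^2/8)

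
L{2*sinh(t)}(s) 2/(s^2-1)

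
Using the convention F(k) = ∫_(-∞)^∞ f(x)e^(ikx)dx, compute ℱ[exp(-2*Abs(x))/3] 4/(3*(k^2+4))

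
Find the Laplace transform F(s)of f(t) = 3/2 3/(2*s)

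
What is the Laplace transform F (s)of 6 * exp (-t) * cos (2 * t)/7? 6 * (s + 1)/ (7 * ( (s + 1)^2 + 4))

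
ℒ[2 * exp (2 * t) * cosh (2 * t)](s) 2 * (s - 2)/ (s * (s - 4))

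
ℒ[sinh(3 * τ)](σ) 3/(σ^2 - 9)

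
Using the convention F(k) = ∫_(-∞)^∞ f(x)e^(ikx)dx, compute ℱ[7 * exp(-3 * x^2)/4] 7 * sqrt(3) * sqrt(pi) * exp(-k^2/12)/12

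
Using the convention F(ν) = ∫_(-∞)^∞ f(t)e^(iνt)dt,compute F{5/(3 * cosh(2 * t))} 5 * pi/(6 * cosh(pi * ν/4))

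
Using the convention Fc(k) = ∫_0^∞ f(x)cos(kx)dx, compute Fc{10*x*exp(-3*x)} 10*(9 - k^2)/(k^2 + 9)^2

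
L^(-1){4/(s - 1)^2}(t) 4*t*exp(t)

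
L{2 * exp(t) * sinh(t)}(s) 2/(s * (s - 2))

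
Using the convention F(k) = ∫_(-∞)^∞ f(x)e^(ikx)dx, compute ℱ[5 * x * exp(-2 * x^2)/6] 5 * sqrt(2) * I * sqrt(pi) * k * exp(-k^2/8)/48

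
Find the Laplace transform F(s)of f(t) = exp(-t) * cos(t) (s + 1)/((s + 1)^2 + 1)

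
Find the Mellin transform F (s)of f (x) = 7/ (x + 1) 7 * pi * csc (pi * s)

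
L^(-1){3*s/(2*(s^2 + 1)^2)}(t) 3*t*sin(t)/4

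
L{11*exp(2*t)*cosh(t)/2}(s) 11*(s - 2)/(2*((s - 2)^2-1))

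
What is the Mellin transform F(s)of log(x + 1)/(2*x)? -pi*csc(pi*s)/(2*s - 2)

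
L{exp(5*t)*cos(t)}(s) (s - 5)/((s - 5)^2 + 1)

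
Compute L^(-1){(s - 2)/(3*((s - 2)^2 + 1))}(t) exp(2*t)*cos(t)/3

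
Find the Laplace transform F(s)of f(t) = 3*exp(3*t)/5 3/(5*(s - 3))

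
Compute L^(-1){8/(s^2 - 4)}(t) 4*sinh(2*t)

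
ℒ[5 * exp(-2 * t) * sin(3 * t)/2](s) 15/(2 * ((s + 2)^2 + 9))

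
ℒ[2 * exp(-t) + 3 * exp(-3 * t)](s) 2/(s + 1) + 3/(s + 3)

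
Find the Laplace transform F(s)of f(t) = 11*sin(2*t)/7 22/(7*(s^2 + 4))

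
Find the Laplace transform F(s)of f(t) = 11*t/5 11/(5*s^2)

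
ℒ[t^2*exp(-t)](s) 2/(s + 1)^3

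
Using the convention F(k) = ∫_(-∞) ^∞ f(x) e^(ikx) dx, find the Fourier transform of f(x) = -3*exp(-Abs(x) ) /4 -3/(2*k^2+2) 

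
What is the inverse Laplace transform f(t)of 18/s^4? 3 * t^3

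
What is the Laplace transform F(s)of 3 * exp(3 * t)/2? 3/(2 * (s - 3))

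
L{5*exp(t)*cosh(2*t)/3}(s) 5*(s - 1)/(3*((s - 1)^2 - 4))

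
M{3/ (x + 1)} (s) 3*pi*csc (pi*s)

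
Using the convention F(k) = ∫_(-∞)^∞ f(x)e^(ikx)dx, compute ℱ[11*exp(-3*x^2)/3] 11*sqrt(3)*sqrt(pi)*exp(-k^2/12)/9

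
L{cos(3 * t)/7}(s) s/(7 * (s^2+9))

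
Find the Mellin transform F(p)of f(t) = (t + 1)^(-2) (-pi*p + pi)/sin(pi*p)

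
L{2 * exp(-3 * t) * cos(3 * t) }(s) 2 * (s + 3) /((s + 3) ^2 + 9) 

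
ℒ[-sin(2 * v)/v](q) -atan(2/q)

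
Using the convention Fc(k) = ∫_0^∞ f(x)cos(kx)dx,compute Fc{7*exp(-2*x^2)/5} 7*sqrt(2)*sqrt(pi)*exp(-k^2/8)/20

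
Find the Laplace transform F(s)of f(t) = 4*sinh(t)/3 4/(3*(s^2 - 1))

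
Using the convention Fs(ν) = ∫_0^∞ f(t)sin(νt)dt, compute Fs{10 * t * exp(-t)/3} 20 * ν/(3 * (ν^2+1)^2)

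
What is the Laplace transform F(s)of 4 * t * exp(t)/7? 4/(7 * (s - 1)^2)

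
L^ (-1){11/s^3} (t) 11 * t^2/2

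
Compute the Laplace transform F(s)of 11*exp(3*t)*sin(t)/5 11/(5*((s - 3)^2 + 1))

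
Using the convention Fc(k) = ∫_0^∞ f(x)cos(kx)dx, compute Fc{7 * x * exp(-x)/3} 7 * (1 - k^2)/(3 * (k^2 + 1)^2)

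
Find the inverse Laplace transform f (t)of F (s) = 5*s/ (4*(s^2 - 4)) 5*cosh (2*t)/4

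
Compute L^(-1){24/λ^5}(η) η^4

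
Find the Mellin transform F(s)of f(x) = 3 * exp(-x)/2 3 * gamma(s)/2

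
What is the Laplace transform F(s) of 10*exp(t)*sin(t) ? 10/((s - 1) ^2 + 1) 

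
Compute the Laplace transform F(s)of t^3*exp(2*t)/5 6/(5*(s - 2)^4)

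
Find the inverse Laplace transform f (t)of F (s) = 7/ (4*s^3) 7*t^2/8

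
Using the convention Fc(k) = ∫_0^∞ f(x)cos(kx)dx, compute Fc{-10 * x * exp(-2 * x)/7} 10 * (k^2 - 4)/(7 * (k^2+4)^2)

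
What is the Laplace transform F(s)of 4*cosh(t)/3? 4*s/(3*(s^2 - 1))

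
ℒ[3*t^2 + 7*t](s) 7/s^2 + 6/s^3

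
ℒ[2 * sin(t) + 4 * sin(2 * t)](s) 8/(s^2 + 4) + 2/(s^2 + 1)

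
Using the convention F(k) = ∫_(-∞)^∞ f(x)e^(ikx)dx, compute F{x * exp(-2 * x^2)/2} sqrt(2) * I * sqrt(pi) * k * exp(-k^2/8)/16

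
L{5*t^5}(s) 600/s^6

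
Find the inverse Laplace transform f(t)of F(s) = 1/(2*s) 1/2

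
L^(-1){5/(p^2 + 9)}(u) 5*sin(3*u)/3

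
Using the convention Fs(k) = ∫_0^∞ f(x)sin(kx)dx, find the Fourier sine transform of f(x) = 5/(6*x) 5*pi/12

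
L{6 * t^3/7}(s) 36/(7 * s^4)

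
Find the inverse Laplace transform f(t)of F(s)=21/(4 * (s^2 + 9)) 7 * sin(3 * t)/4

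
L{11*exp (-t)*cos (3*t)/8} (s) 11*(s + 1)/ (8*( (s + 1)^2 + 9))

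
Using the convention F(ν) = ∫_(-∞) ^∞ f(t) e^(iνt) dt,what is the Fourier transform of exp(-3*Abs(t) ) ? 6/(ν^2 + 9) 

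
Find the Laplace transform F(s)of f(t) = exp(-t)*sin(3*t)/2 3/(2*((s + 1)^2 + 9))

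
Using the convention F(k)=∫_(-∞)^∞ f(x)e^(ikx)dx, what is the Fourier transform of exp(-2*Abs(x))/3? 4/(3*(k^2+4))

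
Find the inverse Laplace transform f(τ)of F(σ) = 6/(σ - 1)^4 τ^3*exp(τ)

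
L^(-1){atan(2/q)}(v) sin(2*v)/v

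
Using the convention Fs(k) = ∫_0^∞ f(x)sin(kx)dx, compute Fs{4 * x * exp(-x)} 8 * k/(k^2 + 1)^2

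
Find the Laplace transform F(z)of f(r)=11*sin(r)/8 11/(8*(z^2 + 1))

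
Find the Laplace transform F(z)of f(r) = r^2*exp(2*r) 2/(z - 2)^3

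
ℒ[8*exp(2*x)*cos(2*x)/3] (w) 8*(w - 2)/(3*((w - 2)^2 + 4))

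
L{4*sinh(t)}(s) 4/(s^2 - 1)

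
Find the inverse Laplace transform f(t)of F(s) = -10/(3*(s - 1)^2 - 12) -5*exp(t)*sinh(2*t)/3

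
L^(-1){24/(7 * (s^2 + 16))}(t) 6 * sin(4 * t)/7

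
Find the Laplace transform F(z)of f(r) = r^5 120/z^6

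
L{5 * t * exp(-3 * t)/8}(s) 5/(8 * (s + 3)^2)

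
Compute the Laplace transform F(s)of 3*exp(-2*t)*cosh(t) 3*(s+2)/((s+2)^2 - 1)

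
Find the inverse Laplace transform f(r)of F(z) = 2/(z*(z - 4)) exp(2*r)*sinh(2*r)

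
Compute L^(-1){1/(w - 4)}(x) exp(4*x)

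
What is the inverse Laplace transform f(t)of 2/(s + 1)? 2*exp(-t)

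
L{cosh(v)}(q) q/(q^2-1)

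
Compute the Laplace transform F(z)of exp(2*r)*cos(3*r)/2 (z - 2)/(2*((z - 2)^2 + 9))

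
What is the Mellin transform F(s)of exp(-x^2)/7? gamma(s/2)/14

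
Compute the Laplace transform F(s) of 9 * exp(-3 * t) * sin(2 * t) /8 9/(4 * ((s+3) ^2+4) ) 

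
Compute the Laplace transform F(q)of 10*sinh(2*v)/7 20/(7*(q^2-4))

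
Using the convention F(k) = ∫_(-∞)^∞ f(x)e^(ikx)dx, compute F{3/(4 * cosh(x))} 3 * pi/(4 * cosh(pi * k/2))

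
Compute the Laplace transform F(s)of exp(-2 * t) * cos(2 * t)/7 (s + 2)/(7 * ((s + 2)^2 + 4))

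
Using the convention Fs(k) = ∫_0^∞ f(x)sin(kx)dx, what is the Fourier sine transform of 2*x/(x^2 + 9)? pi*exp(-3*k)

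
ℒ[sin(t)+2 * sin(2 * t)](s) 1/(s^2+1)+4/(s^2+4)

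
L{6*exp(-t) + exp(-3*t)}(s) 6/(s + 1) + 1/(s + 3)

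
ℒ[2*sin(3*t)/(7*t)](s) 2*atan(3/s)/7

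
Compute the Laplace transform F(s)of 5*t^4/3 40/s^5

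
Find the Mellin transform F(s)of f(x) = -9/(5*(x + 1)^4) 3*pi*(s - 3)*(s - 2)*(s - 1)/(10*sin(pi*s))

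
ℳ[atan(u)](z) -pi*sec(pi*z/2)/(2*z)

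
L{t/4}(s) 1/(4 * s^2)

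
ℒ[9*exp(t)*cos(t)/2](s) 9*(s - 1)/(2*((s - 1)^2 + 1))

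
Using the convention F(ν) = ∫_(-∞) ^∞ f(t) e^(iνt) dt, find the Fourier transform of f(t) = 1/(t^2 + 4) pi*exp(-2*Abs(ν) ) /2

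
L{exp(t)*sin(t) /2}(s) 1/(2*((s - 1) ^2 + 1) ) 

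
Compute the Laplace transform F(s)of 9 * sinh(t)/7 9/(7 * (s^2 - 1))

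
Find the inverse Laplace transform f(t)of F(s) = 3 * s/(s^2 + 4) 3 * cos(2 * t)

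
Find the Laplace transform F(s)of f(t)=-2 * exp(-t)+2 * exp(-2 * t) 2/(s+2) - 2/(s+1)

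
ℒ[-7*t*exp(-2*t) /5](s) -7/(5*(s + 2) ^2) 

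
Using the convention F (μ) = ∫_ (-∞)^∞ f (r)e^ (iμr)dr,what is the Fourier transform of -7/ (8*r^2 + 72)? -7*pi*exp (-3*Abs (μ))/24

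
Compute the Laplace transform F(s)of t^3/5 6/(5 * s^4)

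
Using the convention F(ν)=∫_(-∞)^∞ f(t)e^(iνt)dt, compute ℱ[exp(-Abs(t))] 2/(ν^2 + 1)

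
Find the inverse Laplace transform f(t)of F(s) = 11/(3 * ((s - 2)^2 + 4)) 11 * exp(2 * t) * sin(2 * t)/6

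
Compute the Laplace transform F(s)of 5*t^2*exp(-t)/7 10/(7*(s + 1)^3)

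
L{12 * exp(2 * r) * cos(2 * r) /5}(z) 12 * (z - 2) /(5 * ((z - 2) ^2 + 4) ) 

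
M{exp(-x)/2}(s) gamma(s)/2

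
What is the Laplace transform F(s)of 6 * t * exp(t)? 6/(s - 1)^2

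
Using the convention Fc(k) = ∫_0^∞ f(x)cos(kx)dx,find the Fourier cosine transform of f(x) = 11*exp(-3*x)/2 33/(2*(k^2 + 9))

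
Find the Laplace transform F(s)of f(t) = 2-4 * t 2/s - 4/s^2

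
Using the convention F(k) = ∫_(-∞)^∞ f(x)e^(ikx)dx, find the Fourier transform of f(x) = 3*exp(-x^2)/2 3*sqrt(pi)*exp(-k^2/4)/2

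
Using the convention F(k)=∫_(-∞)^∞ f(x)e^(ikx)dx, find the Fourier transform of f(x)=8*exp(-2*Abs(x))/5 32/(5*(k^2+4))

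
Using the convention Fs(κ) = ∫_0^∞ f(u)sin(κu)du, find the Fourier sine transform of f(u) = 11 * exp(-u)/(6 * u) 11 * atan(κ)/6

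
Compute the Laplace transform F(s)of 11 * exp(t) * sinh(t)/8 11/(8 * s * (s - 2))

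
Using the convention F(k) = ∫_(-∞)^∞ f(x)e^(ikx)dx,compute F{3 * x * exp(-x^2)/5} 3 * I * sqrt(pi) * k * exp(-k^2/4)/10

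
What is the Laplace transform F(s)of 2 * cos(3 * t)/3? 2 * s/(3 * (s^2 + 9))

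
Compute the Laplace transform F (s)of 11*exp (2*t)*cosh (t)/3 11*(s - 2)/ (3*( (s - 2)^2 - 1))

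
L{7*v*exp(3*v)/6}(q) 7/(6*(q - 3)^2)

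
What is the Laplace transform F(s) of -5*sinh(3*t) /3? -5/(s^2 - 9) 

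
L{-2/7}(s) -2/(7*s)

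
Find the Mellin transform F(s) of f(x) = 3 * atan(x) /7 -3 * pi * sec(pi * s/2) /(14 * s) 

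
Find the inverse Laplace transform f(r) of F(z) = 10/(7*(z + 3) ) 10*exp(-3*r) /7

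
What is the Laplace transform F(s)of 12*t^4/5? 288/(5*s^5)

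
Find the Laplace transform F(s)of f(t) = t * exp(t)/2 1/(2 * (s - 1)^2)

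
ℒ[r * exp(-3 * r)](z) (z + 3)^(-2)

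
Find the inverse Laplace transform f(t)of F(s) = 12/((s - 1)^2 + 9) 4*exp(t)*sin(3*t)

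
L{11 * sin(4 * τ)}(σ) 44/(σ^2 + 16)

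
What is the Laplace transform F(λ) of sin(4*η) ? 4/(λ^2+16) 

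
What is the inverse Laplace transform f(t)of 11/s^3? 11*t^2/2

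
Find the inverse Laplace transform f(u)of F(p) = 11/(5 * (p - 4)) 11 * exp(4 * u)/5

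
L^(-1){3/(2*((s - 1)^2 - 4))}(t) 3*exp(t)*sinh(2*t)/4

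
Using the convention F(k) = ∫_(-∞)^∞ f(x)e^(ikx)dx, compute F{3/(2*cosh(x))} 3*pi/(2*cosh(pi*k/2))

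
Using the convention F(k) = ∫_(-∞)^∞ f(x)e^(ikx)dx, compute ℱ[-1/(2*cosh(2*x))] -pi/(4*cosh(pi*k/4))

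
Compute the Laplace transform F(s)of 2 2/s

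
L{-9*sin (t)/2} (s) -9/ (2*s^2 + 2)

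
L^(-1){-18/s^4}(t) -3 * t^3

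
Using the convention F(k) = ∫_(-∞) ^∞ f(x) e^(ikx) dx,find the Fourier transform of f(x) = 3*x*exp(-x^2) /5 3*I*sqrt(pi)*k*exp(-k^2/4) /10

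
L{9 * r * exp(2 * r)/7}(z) 9/(7 * (z - 2)^2)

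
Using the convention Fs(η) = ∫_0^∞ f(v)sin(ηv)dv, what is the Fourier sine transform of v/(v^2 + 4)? pi*exp(-2*η)/2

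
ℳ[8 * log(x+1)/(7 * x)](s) -8 * pi * csc(pi * s)/(7 * s - 7)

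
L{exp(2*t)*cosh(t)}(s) (s - 2)/((s - 2)^2 - 1)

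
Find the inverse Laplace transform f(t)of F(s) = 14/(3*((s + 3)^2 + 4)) 7*exp(-3*t)*sin(2*t)/3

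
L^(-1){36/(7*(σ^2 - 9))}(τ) 12*sinh(3*τ)/7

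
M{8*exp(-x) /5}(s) 8*gamma(s) /5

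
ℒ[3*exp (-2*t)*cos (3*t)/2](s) 3*(s + 2)/ (2*( (s + 2)^2 + 9))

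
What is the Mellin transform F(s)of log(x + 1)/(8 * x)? -pi * csc(pi * s)/(8 * s - 8)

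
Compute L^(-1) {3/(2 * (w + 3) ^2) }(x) 3 * x * exp(-3 * x) /2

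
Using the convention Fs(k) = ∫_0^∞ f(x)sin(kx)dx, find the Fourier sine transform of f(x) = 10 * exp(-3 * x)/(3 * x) 10 * atan(k/3)/3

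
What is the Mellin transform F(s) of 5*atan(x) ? -5*pi*sec(pi*s/2) /(2*s) 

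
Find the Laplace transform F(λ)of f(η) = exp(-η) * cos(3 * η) (λ + 1)/((λ + 1)^2 + 9)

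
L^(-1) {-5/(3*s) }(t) -5/3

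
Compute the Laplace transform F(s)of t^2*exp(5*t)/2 (s - 5)^(-3)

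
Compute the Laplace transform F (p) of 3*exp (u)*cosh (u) 3*(p - 1) / (p*(p - 2) ) 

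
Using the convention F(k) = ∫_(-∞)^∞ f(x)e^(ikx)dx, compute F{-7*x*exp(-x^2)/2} -7*I*sqrt(pi)*k*exp(-k^2/4)/4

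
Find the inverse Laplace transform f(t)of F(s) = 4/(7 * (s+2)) 4 * exp(-2 * t)/7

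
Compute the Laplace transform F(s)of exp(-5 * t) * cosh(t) (s + 5)/((s + 5)^2 - 1)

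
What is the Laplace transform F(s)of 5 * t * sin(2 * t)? 20 * s/(s^2+4)^2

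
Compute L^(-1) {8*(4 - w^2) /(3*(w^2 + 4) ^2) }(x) -8*x*cos(2*x) /3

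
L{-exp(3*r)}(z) -1/(z - 3)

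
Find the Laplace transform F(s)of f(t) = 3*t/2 3/(2*s^2)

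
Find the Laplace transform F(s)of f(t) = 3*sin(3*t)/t 3*atan(3/s)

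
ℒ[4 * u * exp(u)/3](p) 4/(3 * (p - 1)^2)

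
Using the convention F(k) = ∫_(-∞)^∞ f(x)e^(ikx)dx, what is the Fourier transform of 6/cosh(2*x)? 3*pi/cosh(pi*k/4)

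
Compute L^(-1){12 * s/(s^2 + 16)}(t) 12 * cos(4 * t)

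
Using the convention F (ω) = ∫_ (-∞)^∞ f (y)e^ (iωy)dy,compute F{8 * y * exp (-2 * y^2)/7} sqrt (2) * I * sqrt (pi) * ω * exp (-ω^2/8)/7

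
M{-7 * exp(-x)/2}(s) -7 * gamma(s)/2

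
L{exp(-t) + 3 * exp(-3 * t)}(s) 1/(s + 1) + 3/(s + 3)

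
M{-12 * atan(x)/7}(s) 6 * pi * sec(pi * s/2)/(7 * s)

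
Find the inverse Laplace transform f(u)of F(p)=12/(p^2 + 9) 4*sin(3*u)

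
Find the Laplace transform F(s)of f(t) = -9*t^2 -18/s^3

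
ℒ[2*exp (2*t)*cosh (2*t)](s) 2*(s - 2)/ (s*(s - 4))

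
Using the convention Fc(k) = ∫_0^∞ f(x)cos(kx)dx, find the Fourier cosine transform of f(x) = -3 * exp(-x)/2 -3/(2 * k^2 + 2)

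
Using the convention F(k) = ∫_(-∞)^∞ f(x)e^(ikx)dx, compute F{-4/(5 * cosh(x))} -4 * pi/(5 * cosh(pi * k/2))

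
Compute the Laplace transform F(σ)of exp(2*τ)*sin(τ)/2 1/(2*((σ - 2)^2 + 1))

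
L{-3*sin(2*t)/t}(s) -3*atan(2/s)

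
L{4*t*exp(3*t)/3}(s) 4/(3*(s - 3)^2)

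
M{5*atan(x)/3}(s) -5*pi*sec(pi*s/2)/(6*s)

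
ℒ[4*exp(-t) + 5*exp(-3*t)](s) 4/(s + 1) + 5/(s + 3)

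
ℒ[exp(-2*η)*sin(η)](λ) 1/((λ + 2)^2 + 1)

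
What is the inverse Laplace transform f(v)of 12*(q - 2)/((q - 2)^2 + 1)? 12*exp(2*v)*cos(v)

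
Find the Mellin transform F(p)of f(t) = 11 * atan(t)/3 -11 * pi * sec(pi * p/2)/(6 * p)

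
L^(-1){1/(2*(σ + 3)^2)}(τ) τ*exp(-3*τ)/2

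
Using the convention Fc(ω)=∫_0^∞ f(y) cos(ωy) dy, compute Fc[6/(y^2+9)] pi*exp(-3*ω) 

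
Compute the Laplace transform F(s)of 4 4/s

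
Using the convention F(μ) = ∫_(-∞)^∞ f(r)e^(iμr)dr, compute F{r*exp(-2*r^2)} sqrt(2)*I*sqrt(pi)*μ*exp(-μ^2/8)/8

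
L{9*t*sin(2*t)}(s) 36*s/(s^2+4)^2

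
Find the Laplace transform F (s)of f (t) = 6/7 6/ (7*s)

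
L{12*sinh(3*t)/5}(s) 36/(5*(s^2 - 9))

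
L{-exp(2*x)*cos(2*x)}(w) (2 - w)/((w - 2)^2 + 4)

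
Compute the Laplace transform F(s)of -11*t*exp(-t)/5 -11/(5*(s + 1)^2)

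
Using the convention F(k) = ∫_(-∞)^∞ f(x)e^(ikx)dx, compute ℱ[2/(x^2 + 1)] 2*pi*exp(-Abs(k))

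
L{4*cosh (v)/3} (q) 4*q/ (3*(q^2 - 1))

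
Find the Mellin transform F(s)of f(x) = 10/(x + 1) 10 * pi * csc(pi * s)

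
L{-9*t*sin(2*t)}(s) -36*s/(s^2+4)^2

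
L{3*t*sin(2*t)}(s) 12*s/(s^2 + 4)^2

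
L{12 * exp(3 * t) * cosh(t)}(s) 12 * (s - 3)/((s - 3)^2 - 1)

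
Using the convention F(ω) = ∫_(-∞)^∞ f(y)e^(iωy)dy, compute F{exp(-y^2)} sqrt(pi)*exp(-ω^2/4)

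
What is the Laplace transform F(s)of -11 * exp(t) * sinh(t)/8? -11/(8 * s * (s - 2))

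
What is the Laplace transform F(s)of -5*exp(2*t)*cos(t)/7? 5*(2 - s)/(7*((s - 2)^2 + 1))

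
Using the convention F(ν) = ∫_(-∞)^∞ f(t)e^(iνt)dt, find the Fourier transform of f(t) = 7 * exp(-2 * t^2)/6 7 * sqrt(2) * sqrt(pi) * exp(-ν^2/8)/12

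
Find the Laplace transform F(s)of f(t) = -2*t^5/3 -80/s^6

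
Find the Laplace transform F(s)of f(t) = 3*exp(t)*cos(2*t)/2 3*(s - 1)/(2*((s - 1)^2+4))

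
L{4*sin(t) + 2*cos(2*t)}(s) 4/(s^2 + 1) + 2*s/(s^2 + 4)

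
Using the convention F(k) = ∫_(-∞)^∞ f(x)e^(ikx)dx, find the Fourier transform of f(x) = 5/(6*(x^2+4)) 5*pi*exp(-2*Abs(k))/12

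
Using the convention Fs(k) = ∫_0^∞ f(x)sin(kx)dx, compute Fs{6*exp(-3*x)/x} 6*atan(k/3)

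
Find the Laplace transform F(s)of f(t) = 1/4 1/(4*s)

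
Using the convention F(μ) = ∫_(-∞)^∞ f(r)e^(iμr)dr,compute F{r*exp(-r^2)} I*sqrt(pi)*μ*exp(-μ^2/4)/2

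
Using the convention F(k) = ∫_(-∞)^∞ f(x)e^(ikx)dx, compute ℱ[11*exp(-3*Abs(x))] 66/(k^2+9)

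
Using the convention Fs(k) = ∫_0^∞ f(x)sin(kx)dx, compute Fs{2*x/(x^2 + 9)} pi*exp(-3*k)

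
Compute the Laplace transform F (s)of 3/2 3/ (2*s)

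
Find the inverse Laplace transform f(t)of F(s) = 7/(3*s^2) 7*t/3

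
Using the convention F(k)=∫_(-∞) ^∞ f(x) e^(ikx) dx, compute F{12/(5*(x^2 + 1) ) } 12*pi*exp(-Abs(k) ) /5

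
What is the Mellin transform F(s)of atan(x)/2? -pi * sec(pi * s/2)/(4 * s)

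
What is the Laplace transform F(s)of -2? -2/s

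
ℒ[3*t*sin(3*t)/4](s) 9*s/(2*(s^2 + 9)^2)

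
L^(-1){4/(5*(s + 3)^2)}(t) 4*t*exp(-3*t)/5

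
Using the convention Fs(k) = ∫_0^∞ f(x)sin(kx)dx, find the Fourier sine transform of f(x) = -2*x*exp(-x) -4*k/(k^2 + 1)^2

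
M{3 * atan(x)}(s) -3 * pi * sec(pi * s/2)/(2 * s)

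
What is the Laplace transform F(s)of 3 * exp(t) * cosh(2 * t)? 3 * (s - 1)/((s - 1)^2 - 4)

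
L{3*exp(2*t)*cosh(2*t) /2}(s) 3*(s - 2) /(2*s*(s - 4) ) 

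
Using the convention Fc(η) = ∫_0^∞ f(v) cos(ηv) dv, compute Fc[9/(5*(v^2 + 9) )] 3*pi*exp(-3*η) /10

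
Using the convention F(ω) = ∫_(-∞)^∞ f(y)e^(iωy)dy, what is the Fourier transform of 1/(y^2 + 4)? pi*exp(-2*Abs(ω))/2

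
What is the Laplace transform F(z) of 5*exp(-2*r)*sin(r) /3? 5/(3*((z+2) ^2+1) ) 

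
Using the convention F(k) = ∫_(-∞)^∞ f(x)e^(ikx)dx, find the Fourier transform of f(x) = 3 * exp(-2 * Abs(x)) 12/(k^2+4)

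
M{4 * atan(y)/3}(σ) -2 * pi * sec(pi * σ/2)/(3 * σ)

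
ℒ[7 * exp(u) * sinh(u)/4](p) 7/(4 * p * (p - 2))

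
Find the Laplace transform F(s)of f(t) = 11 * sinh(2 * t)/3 22/(3 * (s^2-4))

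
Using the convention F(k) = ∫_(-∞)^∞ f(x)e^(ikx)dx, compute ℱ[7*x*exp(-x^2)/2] 7*I*sqrt(pi)*k*exp(-k^2/4)/4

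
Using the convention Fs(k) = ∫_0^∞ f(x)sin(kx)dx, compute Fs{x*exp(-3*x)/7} 6*k/(7*(k^2 + 9)^2)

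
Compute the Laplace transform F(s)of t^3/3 2/s^4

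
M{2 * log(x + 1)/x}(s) -2 * pi * csc(pi * s)/(s - 1)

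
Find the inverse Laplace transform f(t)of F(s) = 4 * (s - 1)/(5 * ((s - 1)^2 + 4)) 4 * exp(t) * cos(2 * t)/5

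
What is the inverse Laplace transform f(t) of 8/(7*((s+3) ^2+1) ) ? 8*exp(-3*t)*sin(t) /7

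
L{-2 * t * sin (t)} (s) -4 * s/ (s^2 + 1)^2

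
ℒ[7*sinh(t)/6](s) 7/(6*(s^2 - 1))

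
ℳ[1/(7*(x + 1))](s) pi*csc(pi*s)/7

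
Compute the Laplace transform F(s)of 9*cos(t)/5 9*s/(5*(s^2+1))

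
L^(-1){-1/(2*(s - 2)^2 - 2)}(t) -exp(2*t)*sinh(t)/2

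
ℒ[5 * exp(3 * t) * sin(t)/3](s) 5/(3 * ((s - 3)^2 + 1))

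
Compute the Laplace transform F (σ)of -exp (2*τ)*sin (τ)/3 -1/ (3*(σ - 2)^2+3)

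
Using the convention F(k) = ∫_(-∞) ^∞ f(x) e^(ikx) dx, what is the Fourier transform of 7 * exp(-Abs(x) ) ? 14/(k^2 + 1) 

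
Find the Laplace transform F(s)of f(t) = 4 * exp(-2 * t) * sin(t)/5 4/(5 * ((s + 2)^2 + 1))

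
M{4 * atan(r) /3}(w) -2 * pi * sec(pi * w/2) /(3 * w) 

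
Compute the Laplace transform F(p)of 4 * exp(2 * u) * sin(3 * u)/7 12/(7 * ((p - 2)^2 + 9))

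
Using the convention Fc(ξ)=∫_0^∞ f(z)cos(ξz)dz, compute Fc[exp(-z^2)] sqrt(pi) * exp(-ξ^2/4)/2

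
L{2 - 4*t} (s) 2/s - 4/s^2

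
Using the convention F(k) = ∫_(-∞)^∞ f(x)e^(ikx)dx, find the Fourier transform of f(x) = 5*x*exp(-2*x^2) 5*sqrt(2)*I*sqrt(pi)*k*exp(-k^2/8)/8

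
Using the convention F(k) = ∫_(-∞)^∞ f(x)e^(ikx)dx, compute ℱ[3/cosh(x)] 3*pi/cosh(pi*k/2)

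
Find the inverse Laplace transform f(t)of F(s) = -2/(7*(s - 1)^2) -2*t*exp(t)/7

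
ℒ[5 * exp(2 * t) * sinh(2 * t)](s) 10/(s * (s - 4))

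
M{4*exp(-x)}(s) 4*gamma(s)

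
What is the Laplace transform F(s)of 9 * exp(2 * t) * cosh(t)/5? 9 * (s - 2)/(5 * ((s - 2)^2 - 1))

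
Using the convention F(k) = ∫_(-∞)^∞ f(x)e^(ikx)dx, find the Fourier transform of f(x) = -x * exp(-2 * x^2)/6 -sqrt(2) * I * sqrt(pi) * k * exp(-k^2/8)/48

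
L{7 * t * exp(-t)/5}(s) 7/(5 * (s+1)^2)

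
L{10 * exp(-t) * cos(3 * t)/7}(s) 10 * (s+1)/(7 * ((s+1)^2+9))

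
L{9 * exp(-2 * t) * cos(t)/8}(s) 9 * (s + 2)/(8 * ((s + 2)^2 + 1))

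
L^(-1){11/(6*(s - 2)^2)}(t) 11*t*exp(2*t)/6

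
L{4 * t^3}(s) 24/s^4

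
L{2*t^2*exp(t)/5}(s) 4/(5*(s - 1)^3)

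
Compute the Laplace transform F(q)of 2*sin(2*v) 4/(q^2 + 4)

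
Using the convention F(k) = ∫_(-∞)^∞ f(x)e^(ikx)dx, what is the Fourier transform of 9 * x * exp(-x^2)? 9 * I * sqrt(pi) * k * exp(-k^2/4)/2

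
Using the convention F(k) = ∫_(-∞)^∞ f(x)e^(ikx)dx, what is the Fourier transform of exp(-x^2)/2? sqrt(pi)*exp(-k^2/4)/2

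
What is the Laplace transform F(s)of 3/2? 3/(2 * s)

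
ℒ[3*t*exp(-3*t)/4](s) 3/(4*(s + 3)^2)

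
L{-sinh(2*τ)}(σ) -2/(σ^2 - 4)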